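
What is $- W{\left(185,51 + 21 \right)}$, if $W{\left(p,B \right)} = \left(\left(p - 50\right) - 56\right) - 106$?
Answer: $27$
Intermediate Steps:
$W{\left(p,B \right)} = -212 + p$ ($W{\left(p,B \right)} = \left(\left(p - 50\right) - 56\right) - 106 = \left(\left(-50 + p\right) - 56\right) - 106 = \left(-106 + p\right) - 106 = -212 + p$)
$- W{\left(185,51 + 21 \right)} = - (-212 + 185) = \left(-1\right) \left(-27\right) = 27$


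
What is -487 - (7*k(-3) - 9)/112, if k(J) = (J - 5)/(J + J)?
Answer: -163633/336 ≈ -487.00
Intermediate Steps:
k(J) = (-5 + J)/(2*J) (k(J) = (-5 + J)/((2*J)) = (-5 + J)*(1/(2*J)) = (-5 + J)/(2*J))
-487 - (7*k(-3) - 9)/112 = -487 - (7*((½)*(-5 - 3)/(-3)) - 9)/112 = -487 - (7*((½)*(-⅓)*(-8)) - 9)/112 = -487 - (7*(4/3) - 9)/112 = -487 - (28/3 - 9)/112 = -487 - 1/(3*112) = -487 - 1*1/336 = -487 - 1/336 = -163633/336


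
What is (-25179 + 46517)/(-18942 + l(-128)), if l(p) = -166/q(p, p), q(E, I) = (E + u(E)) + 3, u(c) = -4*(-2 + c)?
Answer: -4214255/3741128 ≈ -1.1265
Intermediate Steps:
u(c) = 8 - 4*c
q(E, I) = 11 - 3*E (q(E, I) = (E + (8 - 4*E)) + 3 = (8 - 3*E) + 3 = 11 - 3*E)
l(p) = -166/(11 - 3*p)
(-25179 + 46517)/(-18942 + l(-128)) = (-25179 + 46517)/(-18942 + 166/(-11 + 3*(-128))) = 21338/(-18942 + 166/(-11 - 384)) = 21338/(-18942 + 166/(-395)) = 21338/(-18942 + 166*(-1/395)) = 21338/(-18942 - 166/395) = 21338/(-7482256/395) = 21338*(-395/7482256) = -4214255/3741128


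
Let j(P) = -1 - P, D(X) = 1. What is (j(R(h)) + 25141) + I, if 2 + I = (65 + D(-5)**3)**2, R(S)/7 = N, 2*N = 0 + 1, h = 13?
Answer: 58981/2 ≈ 29491.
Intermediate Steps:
N = 1/2 (N = (0 + 1)/2 = (1/2)*1 = 1/2 ≈ 0.50000)
R(S) = 7/2 (R(S) = 7*(1/2) = 7/2)
I = 4354 (I = -2 + (65 + 1**3)**2 = -2 + (65 + 1)**2 = -2 + 66**2 = -2 + 4356 = 4354)
(j(R(h)) + 25141) + I = ((-1 - 1*7/2) + 25141) + 4354 = ((-1 - 7/2) + 25141) + 4354 = (-9/2 + 25141) + 4354 = 50273/2 + 4354 = 58981/2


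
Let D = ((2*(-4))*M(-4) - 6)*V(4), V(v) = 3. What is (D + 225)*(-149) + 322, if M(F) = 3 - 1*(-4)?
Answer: -5489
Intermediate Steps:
M(F) = 7 (M(F) = 3 + 4 = 7)
D = -186 (D = ((2*(-4))*7 - 6)*3 = (-8*7 - 6)*3 = (-56 - 6)*3 = -62*3 = -186)
(D + 225)*(-149) + 322 = (-186 + 225)*(-149) + 322 = 39*(-149) + 322 = -5811 + 322 = -5489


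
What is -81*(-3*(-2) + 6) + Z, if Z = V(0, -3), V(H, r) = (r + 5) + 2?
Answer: -968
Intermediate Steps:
V(H, r) = 7 + r (V(H, r) = (5 + r) + 2 = 7 + r)
Z = 4 (Z = 7 - 3 = 4)
-81*(-3*(-2) + 6) + Z = -81*(-3*(-2) + 6) + 4 = -81*(6 + 6) + 4 = -81*12 + 4 = -972 + 4 = -968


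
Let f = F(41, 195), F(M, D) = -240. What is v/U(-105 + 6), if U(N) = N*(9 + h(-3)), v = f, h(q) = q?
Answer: 40/99 ≈ 0.40404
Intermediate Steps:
f = -240
v = -240
U(N) = 6*N (U(N) = N*(9 - 3) = N*6 = 6*N)
v/U(-105 + 6) = -240*1/(6*(-105 + 6)) = -240/(6*(-99)) = -240/(-594) = -240*(-1/594) = 40/99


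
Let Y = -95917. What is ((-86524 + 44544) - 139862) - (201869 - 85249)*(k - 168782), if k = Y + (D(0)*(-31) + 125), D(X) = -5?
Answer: 30836361938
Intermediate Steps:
k = -95637 (k = -95917 + (-5*(-31) + 125) = -95917 + (155 + 125) = -95917 + 280 = -95637)
((-86524 + 44544) - 139862) - (201869 - 85249)*(k - 168782) = ((-86524 + 44544) - 139862) - (201869 - 85249)*(-95637 - 168782) = (-41980 - 139862) - 116620*(-264419) = -181842 - 1*(-30836543780) = -181842 + 30836543780 = 30836361938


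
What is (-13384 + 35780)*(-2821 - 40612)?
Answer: -972725468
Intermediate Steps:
(-13384 + 35780)*(-2821 - 40612) = 22396*(-43433) = -972725468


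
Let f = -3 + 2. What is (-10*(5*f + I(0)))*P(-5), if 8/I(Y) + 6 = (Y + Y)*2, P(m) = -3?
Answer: -190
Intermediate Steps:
I(Y) = 8/(-6 + 4*Y) (I(Y) = 8/(-6 + (Y + Y)*2) = 8/(-6 + (2*Y)*2) = 8/(-6 + 4*Y))
f = -1
(-10*(5*f + I(0)))*P(-5) = -10*(5*(-1) + 4/(-3 + 2*0))*(-3) = -10*(-5 + 4/(-3 + 0))*(-3) = -10*(-5 + 4/(-3))*(-3) = -10*(-5 + 4*(-1/3))*(-3) = -10*(-5 - 4/3)*(-3) = -10*(-19/3)*(-3) = (190/3)*(-3) = -190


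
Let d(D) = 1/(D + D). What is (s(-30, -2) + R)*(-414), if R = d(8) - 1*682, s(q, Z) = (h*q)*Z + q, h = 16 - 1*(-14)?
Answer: -3603663/8 ≈ -4.5046e+5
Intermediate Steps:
d(D) = 1/(2*D)
h = 30 (h = 16 + 14 = 30)
s(q, Z) = q + 30*Z*q (s(q, Z) = (30*q)*Z + q = 30*Z*q + q = q + 30*Z*q)
R = -10911/16 (R = (½)/8 - 1*682 = (½)*(⅛) - 682 = 1/16 - 682 = -10911/16 ≈ -681.94)
(s(-30, -2) + R)*(-414) = (-30*(1 + 30*(-2)) - 10911/16)*(-414) = (-30*(1 - 60) - 10911/16)*(-414) = (-30*(-59) - 10911/16)*(-414) = (1770 - 10911/16)*(-414) = (17409/16)*(-414) = -3603663/8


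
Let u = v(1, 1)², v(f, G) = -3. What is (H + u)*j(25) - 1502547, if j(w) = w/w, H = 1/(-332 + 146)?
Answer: -279472069/186 ≈ -1.5025e+6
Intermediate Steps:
H = -1/186 (H = 1/(-186) = -1/186 ≈ -0.0053763)
u = 9 (u = (-3)² = 9)
j(w) = 1
(H + u)*j(25) - 1502547 = (-1/186 + 9)*1 - 1502547 = (1673/186)*1 - 1502547 = 1673/186 - 1502547 = -279472069/186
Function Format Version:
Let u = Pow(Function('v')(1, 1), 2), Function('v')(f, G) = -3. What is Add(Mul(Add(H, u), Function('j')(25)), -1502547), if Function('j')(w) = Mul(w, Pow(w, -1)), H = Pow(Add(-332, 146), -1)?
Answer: Rational(-279472069, 186) ≈ -1.5025e+6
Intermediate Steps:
H = Rational(-1, 186) (H = Pow(-186, -1) = Rational(-1, 186) ≈ -0.0053763)
u = 9 (u = Pow(-3, 2) = 9)
Function('j')(w) = 1
Add(Mul(Add(H, u), Function('j')(25)), -1502547) = Add(Mul(Add(Rational(-1, 186), 9), 1), -1502547) = Add(Mul(Rational(1673, 186), 1), -1502547) = Add(Rational(1673, 186), -1502547) = Rational(-279472069, 186)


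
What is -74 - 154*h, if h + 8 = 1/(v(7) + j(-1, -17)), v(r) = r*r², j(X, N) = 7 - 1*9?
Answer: 35884/31 ≈ 1157.5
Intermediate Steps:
j(X, N) = -2 (j(X, N) = 7 - 9 = -2)
v(r) = r³
h = -2727/341 (h = -8 + 1/(7³ - 2) = -8 + 1/(343 - 2) = -8 + 1/341 = -2727/341 ≈ -7.9971)
-74 - 154*h = -74 - 154*(-2727/341) = -74 + 38178/31 = 35884/31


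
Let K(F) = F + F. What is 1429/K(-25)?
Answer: -1429/50 ≈ -28.580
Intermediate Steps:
K(F) = 2*F
1429/K(-25) = 1429/((2*(-25))) = 1429/(-50) = 1429*(-1/50) = -1429/50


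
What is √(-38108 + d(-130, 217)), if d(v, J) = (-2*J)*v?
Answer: 2*√4578 ≈ 135.32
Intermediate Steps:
d(v, J) = -2*J*v
√(-38108 + d(-130, 217)) = √(-38108 - 2*217*(-130)) = √(-38108 + 56420) = √18312 = 2*√4578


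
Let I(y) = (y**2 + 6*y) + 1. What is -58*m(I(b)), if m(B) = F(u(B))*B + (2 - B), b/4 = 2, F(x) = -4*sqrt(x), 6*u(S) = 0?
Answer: 6438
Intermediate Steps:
u(S) = 0 (u(S) = (1/6)*0 = 0)
b = 8 (b = 4*2 = 8)
I(y) = 1 + y**2 + 6*y
m(B) = 2 - B (m(B) = (-4*sqrt(0))*B + (2 - B) = (-4*0)*B + (2 - B) = 0*B + (2 - B) = 0 + (2 - B) = 2 - B)
-58*m(I(b)) = -58*(2 - (1 + 8**2 + 6*8)) = -58*(2 - (1 + 64 + 48)) = -58*(2 - 1*113) = -58*(2 - 113) = -58*(-111) = 6438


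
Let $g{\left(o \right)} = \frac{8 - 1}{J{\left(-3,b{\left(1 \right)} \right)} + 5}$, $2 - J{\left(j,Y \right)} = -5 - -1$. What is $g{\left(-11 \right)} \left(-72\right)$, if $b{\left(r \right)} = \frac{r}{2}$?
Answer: $- \frac{504}{11} \approx -45.818$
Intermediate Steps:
$b{\left(r \right)} = \frac{r}{2}$ ($b{\left(r \right)} = r \frac{1}{2} = \frac{r}{2}$)
$J{\left(j,Y \right)} = 6$ ($J{\left(j,Y \right)} = 2 - \left(-5 - -1\right) = 2 - \left(-5 + 1\right) = 2 - -4 = 2 + 4 = 6$)
$g{\left(o \right)} = \frac{7}{11}$ ($g{\left(o \right)} = \frac{8 - 1}{6 + 5} = \frac{7}{11}$)
$g{\left(-11 \right)} \left(-72\right) = \frac{7}{11} \left(-72\right) = - \frac{504}{11}$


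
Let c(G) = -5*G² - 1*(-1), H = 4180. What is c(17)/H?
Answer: -19/55 ≈ -0.34545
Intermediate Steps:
c(G) = 1 - 5*G² (c(G) = -5*G² + 1 = 1 - 5*G²)
c(17)/H = (1 - 5*17²)/4180 = (1 - 5*289)*(1/4180) = (1 - 1445)*(1/4180) = -1444*1/4180 = -19/55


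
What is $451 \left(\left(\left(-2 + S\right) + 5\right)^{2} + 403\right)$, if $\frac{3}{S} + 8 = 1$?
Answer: $\frac{9052021}{49} \approx 1.8474 \cdot 10^{5}$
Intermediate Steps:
$S = - \frac{3}{7}$ ($S = \frac{3}{-8 + 1} = \frac{3}{-7} = 3 \left(- \frac{1}{7}\right) = - \frac{3}{7} \approx -0.42857$)
$451 \left(\left(\left(-2 + S\right) + 5\right)^{2} + 403\right) = 451 \left(\left(\left(-2 - \frac{3}{7}\right) + 5\right)^{2} + 403\right) = 451 \left(\left(- \frac{17}{7} + 5\right)^{2} + 403\right) = 451 \left(\left(\frac{18}{7}\right)^{2} + 403\right) = 451 \left(\frac{324}{49} + 403\right) = 451 \cdot \frac{20071}{49} = \frac{9052021}{49}$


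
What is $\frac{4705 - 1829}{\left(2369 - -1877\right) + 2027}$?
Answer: $\frac{2876}{6273} \approx 0.45847$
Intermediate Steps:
$\frac{4705 - 1829}{\left(2369 - -1877\right) + 2027} = \frac{2876}{\left(2369 + 1877\right) + 2027} = \frac{2876}{4246 + 2027} = \frac{2876}{6273}$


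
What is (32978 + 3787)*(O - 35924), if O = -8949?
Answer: -1649755845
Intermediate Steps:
(32978 + 3787)*(O - 35924) = (32978 + 3787)*(-8949 - 35924) = 36765*(-44873) = -1649755845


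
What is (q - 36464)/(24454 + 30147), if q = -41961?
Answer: -78425/54601 ≈ -1.4363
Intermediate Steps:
(q - 36464)/(24454 + 30147) = (-41961 - 36464)/(24454 + 30147) = -78425/54601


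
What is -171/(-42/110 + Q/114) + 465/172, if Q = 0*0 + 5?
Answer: 185398575/364468 ≈ 508.68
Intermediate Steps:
Q = 5 (Q = 0 + 5 = 5)
-171/(-42/110 + Q/114) + 465/172 = -171/(-42/110 + 5/114) + 465/172 = -171/(-42*1/110 + 5*(1/114)) + 465*(1/172) = -171/(-21/55 + 5/114) + 465/172 = -171/(-2119/6270) + 465/172 = -171*(-6270/2119) + 465/172 = 1072170/2119 + 465/172 = 185398575/364468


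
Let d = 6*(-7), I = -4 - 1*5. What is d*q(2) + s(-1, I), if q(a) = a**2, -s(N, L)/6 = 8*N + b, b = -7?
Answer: -78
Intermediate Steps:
I = -9 (I = -4 - 5 = -9)
s(N, L) = 42 - 48*N (s(N, L) = -6*(8*N - 7) = -6*(-7 + 8*N) = 42 - 48*N)
d = -42
d*q(2) + s(-1, I) = -42*2**2 + (42 - 48*(-1)) = -42*4 + (42 + 48) = -168 + 90 = -78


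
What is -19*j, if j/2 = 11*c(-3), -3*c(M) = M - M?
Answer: 0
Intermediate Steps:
c(M) = 0 (c(M) = -(M - M)/3 = -1/3*0 = 0)
j = 0 (j = 2*(11*0) = 2*0 = 0)
-19*j = -19*0 = 0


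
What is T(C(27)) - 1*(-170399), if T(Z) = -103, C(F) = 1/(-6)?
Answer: 170296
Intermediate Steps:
C(F) = -1/6
T(C(27)) - 1*(-170399) = -103 - 1*(-170399) = -103 + 170399 = 170296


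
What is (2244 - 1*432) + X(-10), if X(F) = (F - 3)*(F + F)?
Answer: 2072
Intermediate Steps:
X(F) = 2*F*(-3 + F) (X(F) = (-3 + F)*(2*F) = 2*F*(-3 + F))
(2244 - 1*432) + X(-10) = (2244 - 1*432) + 2*(-10)*(-3 - 10) = (2244 - 432) + 2*(-10)*(-13) = 1812 + 260 = 2072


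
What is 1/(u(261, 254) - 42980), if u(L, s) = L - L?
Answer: -1/42980 ≈ -2.3267e-5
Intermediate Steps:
u(L, s) = 0
1/(u(261, 254) - 42980) = 1/(0 - 42980) = 1/(-42980) = -1/42980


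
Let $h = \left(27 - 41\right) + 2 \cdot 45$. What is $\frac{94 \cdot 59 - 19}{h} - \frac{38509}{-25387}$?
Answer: $\frac{143240633}{1929412} \approx 74.241$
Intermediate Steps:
$h = 76$ ($h = -14 + 90 = 76$)
$\frac{94 \cdot 59 - 19}{h} - \frac{38509}{-25387} = \frac{94 \cdot 59 - 19}{76} - \frac{38509}{-25387} = \left(5546 - 19\right) \frac{1}{76} - - \frac{38509}{25387} = 5527 \cdot \frac{1}{76} + \frac{38509}{25387} = \frac{5527}{76} + \frac{38509}{25387} = \frac{143240633}{1929412}$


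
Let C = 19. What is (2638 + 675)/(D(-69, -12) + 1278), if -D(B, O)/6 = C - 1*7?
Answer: 3313/1206 ≈ 2.7471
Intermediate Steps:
D(B, O) = -72 (D(B, O) = -6*(19 - 1*7) = -6*(19 - 7) = -6*12 = -72)
(2638 + 675)/(D(-69, -12) + 1278) = (2638 + 675)/(-72 + 1278) = 3313/1206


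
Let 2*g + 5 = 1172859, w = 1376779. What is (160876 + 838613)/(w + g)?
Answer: 333163/654402 ≈ 0.50911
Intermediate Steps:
g = 586427 (g = -5/2 + (½)*1172859 = -5/2 + 1172859/2 = 586427)
(160876 + 838613)/(w + g) = (160876 + 838613)/(1376779 + 586427) = 999489/1963206 = 999489*(1/1963206) = 333163/654402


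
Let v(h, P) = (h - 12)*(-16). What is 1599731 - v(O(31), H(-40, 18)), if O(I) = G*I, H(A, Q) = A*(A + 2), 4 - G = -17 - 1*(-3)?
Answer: 1608467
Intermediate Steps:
G = 18 (G = 4 - (-17 - 1*(-3)) = 4 - (-17 + 3) = 4 - 1*(-14) = 4 + 14 = 18)
H(A, Q) = A*(2 + A)
O(I) = 18*I
v(h, P) = 192 - 16*h (v(h, P) = (-12 + h)*(-16) = 192 - 16*h)
1599731 - v(O(31), H(-40, 18)) = 1599731 - (192 - 288*31) = 1599731 - (192 - 16*558) = 1599731 - (192 - 8928) = 1599731 - 1*(-8736) = 1599731 + 8736 = 1608467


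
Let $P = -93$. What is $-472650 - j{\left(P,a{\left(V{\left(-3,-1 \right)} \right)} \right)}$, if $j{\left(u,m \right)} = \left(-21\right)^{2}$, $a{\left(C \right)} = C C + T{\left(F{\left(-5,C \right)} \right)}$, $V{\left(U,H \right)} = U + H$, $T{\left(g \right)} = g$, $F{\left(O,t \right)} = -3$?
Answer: $-473091$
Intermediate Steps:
$V{\left(U,H \right)} = H + U$
$a{\left(C \right)} = -3 + C^{2}$ ($a{\left(C \right)} = C C - 3 = C^{2} - 3 = -3 + C^{2}$)
$j{\left(u,m \right)} = 441$
$-472650 - j{\left(P,a{\left(V{\left(-3,-1 \right)} \right)} \right)} = -472650 - 441 = -473091$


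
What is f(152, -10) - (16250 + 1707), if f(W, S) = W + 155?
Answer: -17650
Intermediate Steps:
f(W, S) = 155 + W
f(152, -10) - (16250 + 1707) = (155 + 152) - (16250 + 1707) = 307 - 1*17957 = 307 - 17957 = -17650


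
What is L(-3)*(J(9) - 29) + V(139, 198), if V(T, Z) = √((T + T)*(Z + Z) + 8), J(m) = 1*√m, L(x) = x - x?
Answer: 4*√6881 ≈ 331.81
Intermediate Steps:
L(x) = 0
J(m) = √m
V(T, Z) = √(8 + 4*T*Z) (V(T, Z) = √((2*T)*(2*Z) + 8) = √(4*T*Z + 8) = √(8 + 4*T*Z))
L(-3)*(J(9) - 29) + V(139, 198) = 0*(√9 - 29) + 2*√(2 + 139*198) = 0*(3 - 29) + 2*√(2 + 27522) = 0*(-26) + 2*√27524 = 0 + 2*(2*√6881) = 0 + 4*√6881 = 4*√6881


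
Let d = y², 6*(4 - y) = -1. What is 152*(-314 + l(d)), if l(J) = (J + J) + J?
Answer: -119434/3 ≈ -39811.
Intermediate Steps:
y = 25/6 (y = 4 - ⅙*(-1) = 4 + ⅙ = 25/6 ≈ 4.1667)
d = 625/36 (d = (25/6)² = 625/36 ≈ 17.361)
l(J) = 3*J (l(J) = 2*J + J = 3*J)
152*(-314 + l(d)) = 152*(-314 + 3*(625/36)) = 152*(-314 + 625/12) = 152*(-3143/12) = -119434/3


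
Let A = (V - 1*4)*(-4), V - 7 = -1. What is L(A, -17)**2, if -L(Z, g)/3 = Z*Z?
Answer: 36864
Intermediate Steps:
V = 6 (V = 7 - 1 = 6)
A = -8 (A = (6 - 1*4)*(-4) = (6 - 4)*(-4) = 2*(-4) = -8)
L(Z, g) = -3*Z**2 (L(Z, g) = -3*Z*Z = -3*Z**2)
L(A, -17)**2 = (-3*(-8)**2)**2 = (-3*64)**2 = (-192)**2 = 36864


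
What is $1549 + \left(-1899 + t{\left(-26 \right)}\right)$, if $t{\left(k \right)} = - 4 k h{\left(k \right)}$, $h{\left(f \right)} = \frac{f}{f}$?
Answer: $-246$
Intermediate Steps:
$h{\left(f \right)} = 1$
$t{\left(k \right)} = - 4 k$ ($t{\left(k \right)} = - 4 k 1 = - 4 k$)
$1549 + \left(-1899 + t{\left(-26 \right)}\right) = 1549 - 1795 = -246$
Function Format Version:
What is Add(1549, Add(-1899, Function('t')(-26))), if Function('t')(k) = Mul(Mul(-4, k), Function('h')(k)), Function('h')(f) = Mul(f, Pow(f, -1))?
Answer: -246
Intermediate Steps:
Function('h')(f) = 1
Function('t')(k) = Mul(-4, k) (Function('t')(k) = Mul(Mul(-4, k), 1) = Mul(-4, k))
Add(1549, Add(-1899, Function('t')(-26))) = Add(1549, Add(-1899, Mul(-4, -26))) = Add(1549, Add(-1899, 104)) = Add(1549, -1795) = -246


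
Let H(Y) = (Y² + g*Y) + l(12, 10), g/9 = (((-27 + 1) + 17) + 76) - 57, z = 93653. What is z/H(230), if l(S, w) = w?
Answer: 5509/4330 ≈ 1.2723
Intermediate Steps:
g = 90 (g = 9*((((-27 + 1) + 17) + 76) - 57) = 9*(((-26 + 17) + 76) - 57) = 9*((-9 + 76) - 57) = 9*(67 - 57) = 9*10 = 90)
H(Y) = 10 + Y² + 90*Y (H(Y) = (Y² + 90*Y) + 10 = 10 + Y² + 90*Y)
z/H(230) = 93653/(10 + 230² + 90*230) = 93653/(10 + 52900 + 20700) = 93653/73610 = 93653*(1/73610) = 5509/4330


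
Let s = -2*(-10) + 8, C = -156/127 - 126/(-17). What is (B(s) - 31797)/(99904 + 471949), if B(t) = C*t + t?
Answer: -68215471/1234630627 ≈ -0.055252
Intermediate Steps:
C = 13350/2159 (C = -156*1/127 - 126*(-1/17) = -156/127 + 126/17 = 13350/2159 ≈ 6.1834)
s = 28 (s = 20 + 8 = 28)
B(t) = 15509*t/2159 (B(t) = 13350*t/2159 + t = 15509*t/2159)
(B(s) - 31797)/(99904 + 471949) = ((15509/2159)*28 - 31797)/(99904 + 471949) = (434252/2159 - 31797)/571853 = -68215471/2159*1/571853 = -68215471/1234630627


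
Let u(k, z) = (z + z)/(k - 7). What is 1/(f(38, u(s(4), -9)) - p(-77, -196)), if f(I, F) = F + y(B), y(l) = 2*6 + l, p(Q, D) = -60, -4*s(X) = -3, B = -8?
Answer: 25/1672 ≈ 0.014952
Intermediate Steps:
s(X) = 3/4 (s(X) = -1/4*(-3) = 3/4)
y(l) = 12 + l
u(k, z) = 2*z/(-7 + k) (u(k, z) = (2*z)/(-7 + k) = 2*z/(-7 + k))
f(I, F) = 4 + F (f(I, F) = F + (12 - 8) = F + 4 = 4 + F)
1/(f(38, u(s(4), -9)) - p(-77, -196)) = 1/((4 + 2*(-9)/(-7 + 3/4)) - 1*(-60)) = 1/((4 + 2*(-9)/(-25/4)) + 60) = 1/((4 + 2*(-9)*(-4/25)) + 60) = 1/((4 + 72/25) + 60) = 1/(172/25 + 60) = 1/(1672/25) = 25/1672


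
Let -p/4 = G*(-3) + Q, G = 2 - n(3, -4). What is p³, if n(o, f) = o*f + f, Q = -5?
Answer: 13144256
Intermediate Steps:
n(o, f) = f + f*o (n(o, f) = f*o + f = f + f*o)
G = 18 (G = 2 - (-4)*(1 + 3) = 2 - (-4)*4 = 2 - 1*(-16) = 2 + 16 = 18)
p = 236 (p = -4*(18*(-3) - 5) = -4*(-54 - 5) = -4*(-59) = 236)
p³ = 236³ = 13144256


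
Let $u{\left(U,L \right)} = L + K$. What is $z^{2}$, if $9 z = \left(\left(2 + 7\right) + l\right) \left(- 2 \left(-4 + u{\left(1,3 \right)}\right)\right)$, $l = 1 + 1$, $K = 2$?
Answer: $\frac{484}{81} \approx 5.9753$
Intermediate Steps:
$u{\left(U,L \right)} = 2 + L$ ($u{\left(U,L \right)} = L + 2 = 2 + L$)
$l = 2$
$z = - \frac{22}{9}$ ($z = \frac{\left(\left(2 + 7\right) + 2\right) \left(- 2 \left(-4 + \left(2 + 3\right)\right)\right)}{9} = \frac{\left(9 + 2\right) \left(- 2 \left(-4 + 5\right)\right)}{9} = \frac{11 \left(\left(-2\right) 1\right)}{9} = \frac{11 \left(-2\right)}{9} = \frac{1}{9} \left(-22\right) = - \frac{22}{9} \approx -2.4444$)
$z^{2} = \left(- \frac{22}{9}\right)^{2} = \frac{484}{81}$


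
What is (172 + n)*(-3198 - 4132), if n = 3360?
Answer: -25889560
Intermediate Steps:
(172 + n)*(-3198 - 4132) = (172 + 3360)*(-3198 - 4132) = 3532*(-7330) = -25889560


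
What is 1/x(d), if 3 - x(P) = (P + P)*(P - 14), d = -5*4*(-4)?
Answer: -1/10557 ≈ -9.4724e-5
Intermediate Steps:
d = 80 (d = -20*(-4) = 80)
x(P) = 3 - 2*P*(-14 + P) (x(P) = 3 - (P + P)*(P - 14) = 3 - 2*P*(-14 + P))
1/x(d) = 1/(3 - 2*80² + 28*80) = 1/(3 - 2*6400 + 2240) = 1/(3 - 12800 + 2240) = 1/(-10557) = -1/10557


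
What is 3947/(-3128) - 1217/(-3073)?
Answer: -8322355/9612344 ≈ -0.86580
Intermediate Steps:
3947/(-3128) - 1217/(-3073) = 3947*(-1/3128) - 1217*(-1/3073) = -3947/3128 + 1217/3073 = -8322355/9612344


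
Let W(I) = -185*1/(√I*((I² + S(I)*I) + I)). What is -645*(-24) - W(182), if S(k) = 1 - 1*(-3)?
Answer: 15480 + 185*√182/6194188 ≈ 15480.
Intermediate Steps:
S(k) = 4 (S(k) = 1 + 3 = 4)
W(I) = -185/(√I*(I² + 5*I)) (W(I) = -185*1/(√I*((I² + 4*I) + I)) = -185*1/(√I*(I² + 5*I)) = -185/(√I*(I² + 5*I)))
-645*(-24) - W(182) = -645*(-24) - (-185)/(182^(3/2)*(5 + 182)) = 15480 - (-185)*√182/33124/187 = 15480 - (-185)*√182/6194188 = 15480 + 185*√182/6194188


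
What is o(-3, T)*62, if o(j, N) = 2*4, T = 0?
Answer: 496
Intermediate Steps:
o(j, N) = 8
o(-3, T)*62 = 8*62 = 496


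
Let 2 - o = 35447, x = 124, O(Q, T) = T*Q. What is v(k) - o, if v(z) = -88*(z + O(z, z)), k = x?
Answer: -1328555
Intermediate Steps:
O(Q, T) = Q*T
k = 124
o = -35445 (o = 2 - 1*35447 = 2 - 35447 = -35445)
v(z) = -88*z - 88*z² (v(z) = -88*(z + z*z) = -88*(z + z²) = -88*z - 88*z²)
v(k) - o = 88*124*(-1 - 1*124) - 1*(-35445) = 88*124*(-1 - 124) + 35445 = 88*124*(-125) + 35445 = -1364000 + 35445 = -1328555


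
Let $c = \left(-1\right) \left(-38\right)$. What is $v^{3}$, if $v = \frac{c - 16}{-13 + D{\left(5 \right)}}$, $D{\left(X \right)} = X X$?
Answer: $\frac{1331}{216} \approx 6.162$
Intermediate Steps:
$D{\left(X \right)} = X^{2}$
$c = 38$
$v = \frac{11}{6}$ ($v = \frac{38 - 16}{-13 + 5^{2}} = \frac{22}{-13 + 25} = \frac{22}{12} = 22 \cdot \frac{1}{12} = \frac{11}{6} \approx 1.8333$)
$v^{3} = \left(\frac{11}{6}\right)^{3} = \frac{1331}{216}$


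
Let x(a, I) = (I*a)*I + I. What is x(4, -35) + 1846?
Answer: 6711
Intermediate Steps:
x(a, I) = I + a*I² (x(a, I) = a*I² + I = I + a*I²)
x(4, -35) + 1846 = -35*(1 - 35*4) + 1846 = -35*(1 - 140) + 1846 = -35*(-139) + 1846 = 4865 + 1846 = 6711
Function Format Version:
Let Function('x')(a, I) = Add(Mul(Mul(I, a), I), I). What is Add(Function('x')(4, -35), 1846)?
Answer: 6711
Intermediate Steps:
Function('x')(a, I) = Add(I, Mul(a, Pow(I, 2))) (Function('x')(a, I) = Add(Mul(a, Pow(I, 2)), I) = Add(I, Mul(a, Pow(I, 2))))
Add(Function('x')(4, -35), 1846) = Add(Mul(-35, Add(1, Mul(-35, 4))), 1846) = Add(Mul(-35, Add(1, -140)), 1846) = Add(Mul(-35, -139), 1846) = Add(4865, 1846) = 6711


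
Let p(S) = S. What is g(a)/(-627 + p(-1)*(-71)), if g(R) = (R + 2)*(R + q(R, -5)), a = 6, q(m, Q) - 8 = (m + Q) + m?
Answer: -42/139 ≈ -0.30216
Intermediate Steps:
q(m, Q) = 8 + Q + 2*m (q(m, Q) = 8 + ((m + Q) + m) = 8 + ((Q + m) + m) = 8 + (Q + 2*m) = 8 + Q + 2*m)
g(R) = (2 + R)*(3 + 3*R) (g(R) = (R + 2)*(R + (8 - 5 + 2*R)) = (2 + R)*(R + (3 + 2*R)) = (2 + R)*(3 + 3*R))
g(a)/(-627 + p(-1)*(-71)) = (6 + 3*6² + 9*6)/(-627 - 1*(-71)) = (6 + 3*36 + 54)/(-627 + 71) = (6 + 108 + 54)/(-556) = -1/556*168 = -42/139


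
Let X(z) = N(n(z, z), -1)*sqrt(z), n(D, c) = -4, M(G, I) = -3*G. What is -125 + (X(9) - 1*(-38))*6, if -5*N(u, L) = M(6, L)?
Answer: 839/5 ≈ 167.80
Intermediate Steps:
N(u, L) = 18/5 (N(u, L) = -(-3)*6/5 = -1/5*(-18) = 18/5)
X(z) = 18*sqrt(z)/5
-125 + (X(9) - 1*(-38))*6 = -125 + (18*sqrt(9)/5 - 1*(-38))*6 = -125 + ((18/5)*3 + 38)*6 = -125 + (54/5 + 38)*6 = -125 + (244/5)*6 = -125 + 1464/5 = 839/5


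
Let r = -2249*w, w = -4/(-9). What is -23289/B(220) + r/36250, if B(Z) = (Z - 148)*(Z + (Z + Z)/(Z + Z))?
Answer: -430065589/288405000 ≈ -1.4912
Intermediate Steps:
w = 4/9 (w = -4*(-⅑) = 4/9 ≈ 0.44444)
r = -8996/9 (r = -2249*4/9 = -8996/9 ≈ -999.56)
B(Z) = (1 + Z)*(-148 + Z) (B(Z) = (-148 + Z)*(Z + (2*Z)/((2*Z))) = (-148 + Z)*(Z + (2*Z)*(1/(2*Z))) = (-148 + Z)*(Z + 1) = (-148 + Z)*(1 + Z) = (1 + Z)*(-148 + Z))
-23289/B(220) + r/36250 = -23289/(-148 + 220² - 147*220) - 8996/9/36250 = -23289/(-148 + 48400 - 32340) - 8996/9*1/36250 = -23289/15912 - 4498/163125 = -23289*1/15912 - 4498/163125 = -7763/5304 - 4498/163125 = -430065589/288405000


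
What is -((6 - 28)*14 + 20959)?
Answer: -20651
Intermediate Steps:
-((6 - 28)*14 + 20959) = -(-22*14 + 20959) = -(-308 + 20959) = -1*20651 = -20651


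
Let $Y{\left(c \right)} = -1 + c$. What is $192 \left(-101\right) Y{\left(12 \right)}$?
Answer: $-213312$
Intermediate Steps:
$192 \left(-101\right) Y{\left(12 \right)} = 192 \left(-101\right) \left(-1 + 12\right) = \left(-19392\right) 11 = -213312$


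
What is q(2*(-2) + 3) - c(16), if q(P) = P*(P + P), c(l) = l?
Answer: -14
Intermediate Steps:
q(P) = 2*P² (q(P) = P*(2*P) = 2*P²)
q(2*(-2) + 3) - c(16) = 2*(2*(-2) + 3)² - 1*16 = 2*(-4 + 3)² - 16 = 2*(-1)² - 16 = 2*1 - 16 = 2 - 16 = -14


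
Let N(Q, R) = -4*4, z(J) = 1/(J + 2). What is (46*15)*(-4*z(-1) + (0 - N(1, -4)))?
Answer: 8280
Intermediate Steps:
z(J) = 1/(2 + J)
N(Q, R) = -16
(46*15)*(-4*z(-1) + (0 - N(1, -4))) = (46*15)*(-4/(2 - 1) + (0 - 1*(-16))) = 690*(-4/1 + (0 + 16)) = 690*(-4*1 + 16) = 690*(-4 + 16) = 690*12 = 8280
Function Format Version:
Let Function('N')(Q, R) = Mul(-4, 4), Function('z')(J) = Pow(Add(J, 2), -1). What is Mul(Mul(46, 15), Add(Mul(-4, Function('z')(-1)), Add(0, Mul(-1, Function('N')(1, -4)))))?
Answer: 8280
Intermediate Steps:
Function('z')(J) = Pow(Add(2, J), -1)
Function('N')(Q, R) = -16
Mul(Mul(46, 15), Add(Mul(-4, Function('z')(-1)), Add(0, Mul(-1, Function('N')(1, -4))))) = Mul(Mul(46, 15), Add(Mul(-4, Pow(Add(2, -1), -1)), Add(0, Mul(-1, -16)))) = Mul(690, Add(Mul(-4, Pow(1, -1)), Add(0, 16))) = Mul(690, Add(Mul(-4, 1), 16)) = Mul(690, Add(-4, 16)) = Mul(690, 12) = 8280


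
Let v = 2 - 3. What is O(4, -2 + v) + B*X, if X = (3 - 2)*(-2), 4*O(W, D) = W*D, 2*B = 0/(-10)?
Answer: -3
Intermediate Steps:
v = -1
B = 0 (B = (0/(-10))/2 = (0*(-1/10))/2 = (1/2)*0 = 0)
O(W, D) = D*W/4 (O(W, D) = (W*D)/4 = (D*W)/4 = D*W/4)
X = -2 (X = 1*(-2) = -2)
O(4, -2 + v) + B*X = (1/4)*(-2 - 1)*4 + 0*(-2) = (1/4)*(-3)*4 + 0 = -3 + 0 = -3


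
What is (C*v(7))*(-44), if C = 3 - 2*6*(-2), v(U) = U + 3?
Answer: -11880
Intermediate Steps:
v(U) = 3 + U
C = 27 (C = 3 - 12*(-2) = 3 + 24 = 27)
(C*v(7))*(-44) = (27*(3 + 7))*(-44) = (27*10)*(-44) = 270*(-44) = -11880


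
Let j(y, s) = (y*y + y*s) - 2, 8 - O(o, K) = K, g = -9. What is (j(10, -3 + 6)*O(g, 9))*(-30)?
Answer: 3840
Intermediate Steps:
O(o, K) = 8 - K
j(y, s) = -2 + y² + s*y (j(y, s) = (y² + s*y) - 2 = -2 + y² + s*y)
(j(10, -3 + 6)*O(g, 9))*(-30) = ((-2 + 10² + (-3 + 6)*10)*(8 - 1*9))*(-30) = ((-2 + 100 + 3*10)*(8 - 9))*(-30) = ((-2 + 100 + 30)*(-1))*(-30) = (128*(-1))*(-30) = -128*(-30) = 3840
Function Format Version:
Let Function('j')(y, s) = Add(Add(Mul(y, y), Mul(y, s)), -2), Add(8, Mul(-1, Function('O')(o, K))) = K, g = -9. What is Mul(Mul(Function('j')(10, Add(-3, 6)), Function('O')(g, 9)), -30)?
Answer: 3840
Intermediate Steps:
Function('O')(o, K) = Add(8, Mul(-1, K))
Function('j')(y, s) = Add(-2, Pow(y, 2), Mul(s, y)) (Function('j')(y, s) = Add(Add(Pow(y, 2), Mul(s, y)), -2) = Add(-2, Pow(y, 2), Mul(s, y)))
Mul(Mul(Function('j')(10, Add(-3, 6)), Function('O')(g, 9)), -30) = Mul(Mul(Add(-2, Pow(10, 2), Mul(Add(-3, 6), 10)), Add(8, Mul(-1, 9))), -30) = Mul(Mul(Add(-2, 100, Mul(3, 10)), Add(8, -9)), -30) = Mul(Mul(Add(-2, 100, 30), -1), -30) = Mul(Mul(128, -1), -30) = Mul(-128, -30) = 3840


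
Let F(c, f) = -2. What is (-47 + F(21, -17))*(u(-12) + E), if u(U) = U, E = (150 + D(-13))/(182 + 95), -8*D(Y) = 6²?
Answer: 311493/554 ≈ 562.26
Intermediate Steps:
D(Y) = -9/2 (D(Y) = -⅛*6² = -⅛*36 = -9/2)
E = 291/554 (E = (150 - 9/2)/(182 + 95) = (291/2)/277 = (291/2)*(1/277) = 291/554 ≈ 0.52527)
(-47 + F(21, -17))*(u(-12) + E) = (-47 - 2)*(-12 + 291/554) = -49*(-6357/554) = 311493/554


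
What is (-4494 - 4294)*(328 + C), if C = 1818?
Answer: -18859048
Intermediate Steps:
(-4494 - 4294)*(328 + C) = (-4494 - 4294)*(328 + 1818) = -8788*2146 = -18859048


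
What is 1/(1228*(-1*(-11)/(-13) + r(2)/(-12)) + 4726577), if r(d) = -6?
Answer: 13/61439975 ≈ 2.1159e-7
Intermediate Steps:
1/(1228*(-1*(-11)/(-13) + r(2)/(-12)) + 4726577) = 1/(1228*(-1*(-11)/(-13) - 6/(-12)) + 4726577) = 1/(1228*(11*(-1/13) - 6*(-1/12)) + 4726577) = 1/(1228*(-11/13 + 1/2) + 4726577) = 1/(1228*(-9/26) + 4726577) = 1/(-5526/13 + 4726577) = 1/(61439975/13) = 13/61439975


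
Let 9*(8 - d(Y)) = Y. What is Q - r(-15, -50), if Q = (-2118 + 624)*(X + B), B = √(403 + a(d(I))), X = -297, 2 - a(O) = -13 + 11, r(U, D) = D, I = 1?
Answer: 443768 - 1494*√407 ≈ 4.1363e+5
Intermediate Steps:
d(Y) = 8 - Y/9
a(O) = 4 (a(O) = 2 - (-13 + 11) = 2 - 1*(-2) = 2 + 2 = 4)
B = √407 (B = √(403 + 4) = √407 ≈ 20.174)
Q = 443718 - 1494*√407 (Q = (-2118 + 624)*(-297 + √407) = -1494*(-297 + √407) = 443718 - 1494*√407 ≈ 4.1358e+5)
Q - r(-15, -50) = (443718 - 1494*√407) - 1*(-50) = (443718 - 1494*√407) + 50 = 443768 - 1494*√407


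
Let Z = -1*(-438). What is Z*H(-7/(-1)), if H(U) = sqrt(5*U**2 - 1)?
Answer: 876*sqrt(61) ≈ 6841.8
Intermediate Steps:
Z = 438
H(U) = sqrt(-1 + 5*U**2)
Z*H(-7/(-1)) = 438*sqrt(-1 + 5*(-7/(-1))**2) = 438*sqrt(-1 + 5*(-7*(-1))**2) = 438*sqrt(-1 + 5*7**2) = 438*sqrt(-1 + 5*49) = 438*sqrt(-1 + 245) = 438*sqrt(244) = 438*(2*sqrt(61)) = 876*sqrt(61)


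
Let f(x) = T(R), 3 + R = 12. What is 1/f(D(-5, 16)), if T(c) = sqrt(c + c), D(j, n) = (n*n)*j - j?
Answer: sqrt(2)/6 ≈ 0.23570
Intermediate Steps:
R = 9 (R = -3 + 12 = 9)
D(j, n) = -j + j*n**2 (D(j, n) = n**2*j - j = j*n**2 - j = -j + j*n**2)
T(c) = sqrt(2)*sqrt(c) (T(c) = sqrt(2*c) = sqrt(2)*sqrt(c))
f(x) = 3*sqrt(2) (f(x) = sqrt(2)*sqrt(9) = sqrt(2)*3 = 3*sqrt(2))
1/f(D(-5, 16)) = 1/(3*sqrt(2)) = sqrt(2)/6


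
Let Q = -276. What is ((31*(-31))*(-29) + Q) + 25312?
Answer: 52905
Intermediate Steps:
((31*(-31))*(-29) + Q) + 25312 = ((31*(-31))*(-29) - 276) + 25312 = (-961*(-29) - 276) + 25312 = (27869 - 276) + 25312 = 27593 + 25312 = 52905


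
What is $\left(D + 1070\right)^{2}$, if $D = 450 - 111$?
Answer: $1985281$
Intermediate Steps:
$D = 339$ ($D = 450 - 111 = 339$)
$\left(D + 1070\right)^{2} = \left(339 + 1070\right)^{2} = 1409^{2} = 1985281$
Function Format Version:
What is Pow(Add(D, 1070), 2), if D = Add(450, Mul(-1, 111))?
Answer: 1985281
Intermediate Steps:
D = 339 (D = Add(450, -111) = 339)
Pow(Add(D, 1070), 2) = Pow(Add(339, 1070), 2) = Pow(1409, 2) = 1985281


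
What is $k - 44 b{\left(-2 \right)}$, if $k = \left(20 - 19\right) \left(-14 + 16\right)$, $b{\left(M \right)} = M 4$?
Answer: $354$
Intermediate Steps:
$b{\left(M \right)} = 4 M$
$k = 2$ ($k = 1 \cdot 2 = 2$)
$k - 44 b{\left(-2 \right)} = 2 - 44 \cdot 4 \left(-2\right) = 2 - -352 = 2 + 352 = 354$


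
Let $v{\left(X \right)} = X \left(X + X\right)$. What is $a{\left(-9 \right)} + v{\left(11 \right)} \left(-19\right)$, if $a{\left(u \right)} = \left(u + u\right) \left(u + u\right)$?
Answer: $-4274$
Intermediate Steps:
$v{\left(X \right)} = 2 X^{2}$ ($v{\left(X \right)} = X 2 X = 2 X^{2}$)
$a{\left(u \right)} = 4 u^{2}$ ($a{\left(u \right)} = 2 u 2 u = 4 u^{2}$)
$a{\left(-9 \right)} + v{\left(11 \right)} \left(-19\right) = 4 \left(-9\right)^{2} + 2 \cdot 11^{2} \left(-19\right) = 4 \cdot 81 + 2 \cdot 121 \left(-19\right) = 324 + 242 \left(-19\right) = 324 - 4598 = -4274$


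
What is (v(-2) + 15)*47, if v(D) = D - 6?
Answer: 329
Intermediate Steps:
v(D) = -6 + D
(v(-2) + 15)*47 = ((-6 - 2) + 15)*47 = (-8 + 15)*47 = 7*47 = 329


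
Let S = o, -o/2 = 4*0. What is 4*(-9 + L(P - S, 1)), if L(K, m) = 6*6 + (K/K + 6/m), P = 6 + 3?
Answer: 136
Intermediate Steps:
o = 0 (o = -8*0 = -2*0 = 0)
S = 0
P = 9
L(K, m) = 37 + 6/m (L(K, m) = 36 + (1 + 6/m) = 37 + 6/m)
4*(-9 + L(P - S, 1)) = 4*(-9 + (37 + 6/1)) = 4*(-9 + (37 + 6*1)) = 4*(-9 + (37 + 6)) = 4*(-9 + 43) = 4*34 = 136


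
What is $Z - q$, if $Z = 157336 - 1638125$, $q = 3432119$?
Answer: $-4912908$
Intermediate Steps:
$Z = -1480789$ ($Z = 157336 - 1638125 = -1480789$)
$Z - q = -1480789 - 3432119 = -4912908$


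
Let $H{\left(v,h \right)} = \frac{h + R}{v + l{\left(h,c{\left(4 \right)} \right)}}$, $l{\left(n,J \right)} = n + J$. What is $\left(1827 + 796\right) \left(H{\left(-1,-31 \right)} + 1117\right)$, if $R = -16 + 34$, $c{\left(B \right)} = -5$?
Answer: $\frac{108440066}{37} \approx 2.9308 \cdot 10^{6}$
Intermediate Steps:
$R = 18$
$l{\left(n,J \right)} = J + n$
$H{\left(v,h \right)} = \frac{18 + h}{-5 + h + v}$ ($H{\left(v,h \right)} = \frac{h + 18}{v + \left(-5 + h\right)} = \frac{18 + h}{-5 + h + v}$)
$\left(1827 + 796\right) \left(H{\left(-1,-31 \right)} + 1117\right) = \left(1827 + 796\right) \left(\frac{18 - 31}{-5 - 31 - 1} + 1117\right) = 2623 \left(\frac{1}{-37} \left(-13\right) + 1117\right) = 2623 \left(\left(- \frac{1}{37}\right) \left(-13\right) + 1117\right) = 2623 \left(\frac{13}{37} + 1117\right) = 2623 \cdot \frac{41342}{37} = \frac{108440066}{37}$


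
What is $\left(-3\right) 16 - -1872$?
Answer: $1824$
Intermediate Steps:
$\left(-3\right) 16 - -1872 = -48 + 1872 = 1824$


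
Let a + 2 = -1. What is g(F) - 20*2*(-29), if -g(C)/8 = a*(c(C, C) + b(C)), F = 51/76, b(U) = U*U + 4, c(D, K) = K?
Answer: 926263/722 ≈ 1282.9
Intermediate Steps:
a = -3 (a = -2 - 1 = -3)
b(U) = 4 + U² (b(U) = U² + 4 = 4 + U²)
F = 51/76 (F = 51*(1/76) = 51/76 ≈ 0.67105)
g(C) = 96 + 24*C + 24*C² (g(C) = -(-24)*(C + (4 + C²)) = -(-24)*(4 + C + C²) = -8*(-12 - 3*C - 3*C²) = 96 + 24*C + 24*C²)
g(F) - 20*2*(-29) = (96 + 24*(51/76) + 24*(51/76)²) - 20*2*(-29) = (96 + 306/19 + 24*(2601/5776)) - 40*(-29) = (96 + 306/19 + 7803/722) - 1*(-1160) = 88743/722 + 1160 = 926263/722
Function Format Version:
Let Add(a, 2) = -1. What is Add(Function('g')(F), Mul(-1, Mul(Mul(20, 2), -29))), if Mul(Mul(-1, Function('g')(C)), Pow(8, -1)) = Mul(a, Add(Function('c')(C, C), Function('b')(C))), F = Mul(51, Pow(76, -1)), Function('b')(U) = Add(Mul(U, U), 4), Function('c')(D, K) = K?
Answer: Rational(926263, 722) ≈ 1282.9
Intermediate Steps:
a = -3 (a = Add(-2, -1) = -3)
Function('b')(U) = Add(4, Pow(U, 2)) (Function('b')(U) = Add(Pow(U, 2), 4) = Add(4, Pow(U, 2)))
F = Rational(51, 76) (F = Mul(51, Rational(1, 76)) = Rational(51, 76) ≈ 0.67105)
Function('g')(C) = Add(96, Mul(24, C), Mul(24, Pow(C, 2))) (Function('g')(C) = Mul(-8, Mul(-3, Add(C, Add(4, Pow(C, 2))))) = Mul(-8, Mul(-3, Add(4, C, Pow(C, 2)))) = Mul(-8, Add(-12, Mul(-3, C), Mul(-3, Pow(C, 2)))) = Add(96, Mul(24, C), Mul(24, Pow(C, 2))))
Add(Function('g')(F), Mul(-1, Mul(Mul(20, 2), -29))) = Add(Add(96, Mul(24, Rational(51, 76)), Mul(24, Pow(Rational(51, 76), 2))), Mul(-1, Mul(Mul(20, 2), -29))) = Add(Add(96, Rational(306, 19), Mul(24, Rational(2601, 5776))), Mul(-1, Mul(40, -29))) = Add(Add(96, Rational(306, 19), Rational(7803, 722)), Mul(-1, -1160)) = Add(Rational(88743, 722), 1160) = Rational(926263, 722)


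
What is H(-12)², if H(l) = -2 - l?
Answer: 100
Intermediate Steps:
H(-12)² = (-2 - 1*(-12))² = (-2 + 12)² = 10² = 100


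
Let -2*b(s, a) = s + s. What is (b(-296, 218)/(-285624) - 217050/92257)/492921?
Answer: -7752749659/1623608659520991 ≈ -4.7750e-6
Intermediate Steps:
b(s, a) = -s (b(s, a) = -(s + s)/2 = -s)
(b(-296, 218)/(-285624) - 217050/92257)/492921 = (-1*(-296)/(-285624) - 217050/92257)/492921 = (296*(-1/285624) - 217050*1/92257)*(1/492921) = (-37/35703 - 217050/92257)*(1/492921) = -7752749659/3293851671*1/492921 = -7752749659/1623608659520991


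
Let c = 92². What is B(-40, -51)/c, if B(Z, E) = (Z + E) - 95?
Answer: -93/4232 ≈ -0.021975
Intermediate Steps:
B(Z, E) = -95 + E + Z (B(Z, E) = (E + Z) - 95 = -95 + E + Z)
c = 8464
B(-40, -51)/c = (-95 - 51 - 40)/8464 = -186*1/8464 = -93/4232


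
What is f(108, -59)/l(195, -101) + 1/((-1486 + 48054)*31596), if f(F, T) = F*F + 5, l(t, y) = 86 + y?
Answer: -1907703259913/2452270880 ≈ -777.93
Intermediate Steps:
f(F, T) = 5 + F**2 (f(F, T) = F**2 + 5 = 5 + F**2)
f(108, -59)/l(195, -101) + 1/((-1486 + 48054)*31596) = (5 + 108**2)/(86 - 101) + 1/((-1486 + 48054)*31596) = (5 + 11664)/(-15) + (1/31596)/46568 = 11669*(-1/15) + (1/46568)*(1/31596) = -11669/15 + 1/1471362528 = -1907703259913/2452270880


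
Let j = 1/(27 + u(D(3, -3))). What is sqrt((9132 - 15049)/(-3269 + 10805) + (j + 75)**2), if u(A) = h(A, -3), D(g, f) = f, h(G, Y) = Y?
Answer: sqrt(79940373421)/3768 ≈ 75.036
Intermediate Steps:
u(A) = -3
j = 1/24 (j = 1/(27 - 3) = 1/24 ≈ 0.041667)
sqrt((9132 - 15049)/(-3269 + 10805) + (j + 75)**2) = sqrt((9132 - 15049)/(-3269 + 10805) + (1/24 + 75)**2) = sqrt(-5917/7536 + (1801/24)**2) = sqrt(-5917*1/7536 + 3243601/576) = sqrt(-5917/7536 + 3243601/576) = sqrt(509174353/90432) = sqrt(79940373421)/3768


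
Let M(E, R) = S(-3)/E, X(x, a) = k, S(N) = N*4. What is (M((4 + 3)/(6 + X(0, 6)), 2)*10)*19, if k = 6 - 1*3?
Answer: -20520/7 ≈ -2931.4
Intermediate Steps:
k = 3 (k = 6 - 3 = 3)
S(N) = 4*N
X(x, a) = 3
M(E, R) = -12/E (M(E, R) = (4*(-3))/E = -12/E)
(M((4 + 3)/(6 + X(0, 6)), 2)*10)*19 = (-12*(6 + 3)/(4 + 3)*10)*19 = (-12/(7/9)*10)*19 = (-12/(7*(1/9))*10)*19 = (-12/7/9*10)*19 = (-12*9/7*10)*19 = -108/7*10*19 = -1080/7*19 = -20520/7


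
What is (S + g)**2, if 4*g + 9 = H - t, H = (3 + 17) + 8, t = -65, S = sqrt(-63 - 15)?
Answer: (21 + I*sqrt(78))**2 ≈ 363.0 + 370.93*I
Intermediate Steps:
S = I*sqrt(78) (S = sqrt(-78) = I*sqrt(78) ≈ 8.8318*I)
H = 28 (H = 20 + 8 = 28)
g = 21 (g = -9/4 + (28 - 1*(-65))/4 = -9/4 + (28 + 65)/4 = -9/4 + (1/4)*93 = -9/4 + 93/4 = 21)
(S + g)**2 = (I*sqrt(78) + 21)**2 = (21 + I*sqrt(78))**2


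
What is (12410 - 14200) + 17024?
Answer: 15234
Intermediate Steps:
(12410 - 14200) + 17024 = -1790 + 17024 = 15234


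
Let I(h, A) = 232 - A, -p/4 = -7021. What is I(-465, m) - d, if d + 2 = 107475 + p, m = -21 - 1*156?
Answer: -135148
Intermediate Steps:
p = 28084 (p = -4*(-7021) = 28084)
m = -177 (m = -21 - 156 = -177)
d = 135557 (d = -2 + (107475 + 28084) = -2 + 135559 = 135557)
I(-465, m) - d = (232 - 1*(-177)) - 1*135557 = (232 + 177) - 135557 = 409 - 135557 = -135148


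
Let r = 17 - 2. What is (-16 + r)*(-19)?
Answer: 19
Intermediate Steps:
r = 15
(-16 + r)*(-19) = (-16 + 15)*(-19) = -1*(-19) = 19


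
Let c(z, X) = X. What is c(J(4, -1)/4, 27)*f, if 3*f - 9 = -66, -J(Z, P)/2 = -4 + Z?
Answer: -513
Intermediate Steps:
J(Z, P) = 8 - 2*Z (J(Z, P) = -2*(-4 + Z) = 8 - 2*Z)
f = -19 (f = 3 + (⅓)*(-66) = 3 - 22 = -19)
c(J(4, -1)/4, 27)*f = 27*(-19) = -513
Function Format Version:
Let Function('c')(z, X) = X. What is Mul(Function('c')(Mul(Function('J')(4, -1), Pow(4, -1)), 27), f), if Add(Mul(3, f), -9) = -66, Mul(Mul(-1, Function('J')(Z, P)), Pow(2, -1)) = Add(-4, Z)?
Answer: -513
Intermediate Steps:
Function('J')(Z, P) = Add(8, Mul(-2, Z)) (Function('J')(Z, P) = Mul(-2, Add(-4, Z)) = Add(8, Mul(-2, Z)))
f = -19 (f = Add(3, Mul(Rational(1, 3), -66)) = Add(3, -22) = -19)
Mul(Function('c')(Mul(Function('J')(4, -1), Pow(4, -1)), 27), f) = Mul(27, -19) = -513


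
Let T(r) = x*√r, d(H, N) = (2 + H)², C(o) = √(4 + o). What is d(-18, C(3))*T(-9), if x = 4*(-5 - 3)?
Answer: -24576*I ≈ -24576.0*I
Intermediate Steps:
x = -32 (x = 4*(-8) = -32)
T(r) = -32*√r
d(-18, C(3))*T(-9) = (2 - 18)²*(-96*I) = (-16)²*(-96*I) = 256*(-96*I) = -24576*I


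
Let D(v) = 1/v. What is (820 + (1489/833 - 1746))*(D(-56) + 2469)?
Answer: -106444397547/46648 ≈ -2.2819e+6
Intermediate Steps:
(820 + (1489/833 - 1746))*(D(-56) + 2469) = (820 + (1489/833 - 1746))*(1/(-56) + 2469) = (820 + (1489*(1/833) - 1746))*(-1/56 + 2469) = (820 + (1489/833 - 1746))*(138263/56) = (820 - 1452929/833)*(138263/56) = -769869/833*138263/56 = -106444397547/46648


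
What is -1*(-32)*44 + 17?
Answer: 1425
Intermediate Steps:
-1*(-32)*44 + 17 = 32*44 + 17 = 1408 + 17 = 1425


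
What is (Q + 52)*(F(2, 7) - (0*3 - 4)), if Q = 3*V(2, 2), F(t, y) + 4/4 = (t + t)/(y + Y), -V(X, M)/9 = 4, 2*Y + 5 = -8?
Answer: -616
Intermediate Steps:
Y = -13/2 (Y = -5/2 + (½)*(-8) = -5/2 - 4 = -13/2 ≈ -6.5000)
V(X, M) = -36 (V(X, M) = -9*4 = -36)
F(t, y) = -1 + 2*t/(-13/2 + y) (F(t, y) = -1 + (t + t)/(y - 13/2) = -1 + (2*t)/(-13/2 + y) = -1 + 2*t/(-13/2 + y))
Q = -108 (Q = 3*(-36) = -108)
(Q + 52)*(F(2, 7) - (0*3 - 4)) = (-108 + 52)*((13 - 2*7 + 4*2)/(-13 + 2*7) - (0*3 - 4)) = -56*((13 - 14 + 8)/(-13 + 14) - (0 - 4)) = -56*(7/1 - 1*(-4)) = -56*(1*7 + 4) = -56*(7 + 4) = -56*11 = -616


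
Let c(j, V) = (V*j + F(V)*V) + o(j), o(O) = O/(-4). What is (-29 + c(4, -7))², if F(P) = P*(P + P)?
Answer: 553536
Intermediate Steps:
F(P) = 2*P² (F(P) = P*(2*P) = 2*P²)
o(O) = -O/4 (o(O) = O*(-¼) = -O/4)
c(j, V) = 2*V³ - j/4 + V*j (c(j, V) = (V*j + (2*V²)*V) - j/4 = (V*j + 2*V³) - j/4 = (2*V³ + V*j) - j/4 = 2*V³ - j/4 + V*j)
(-29 + c(4, -7))² = (-29 + (2*(-7)³ - ¼*4 - 7*4))² = (-29 + (2*(-343) - 1 - 28))² = (-29 + (-686 - 1 - 28))² = (-29 - 715)² = (-744)² = 553536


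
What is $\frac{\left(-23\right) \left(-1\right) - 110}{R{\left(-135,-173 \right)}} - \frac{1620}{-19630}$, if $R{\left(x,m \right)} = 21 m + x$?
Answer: $\frac{260399}{2465528} \approx 0.10562$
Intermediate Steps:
$R{\left(x,m \right)} = x + 21 m$
$\frac{\left(-23\right) \left(-1\right) - 110}{R{\left(-135,-173 \right)}} - \frac{1620}{-19630} = \frac{\left(-23\right) \left(-1\right) - 110}{-135 + 21 \left(-173\right)} - \frac{1620}{-19630} = \frac{23 - 110}{-135 - 3633} - - \frac{162}{1963} = - \frac{87}{-3768} + \frac{162}{1963} = \left(-87\right) \left(- \frac{1}{3768}\right) + \frac{162}{1963} = \frac{29}{1256} + \frac{162}{1963} = \frac{260399}{2465528}$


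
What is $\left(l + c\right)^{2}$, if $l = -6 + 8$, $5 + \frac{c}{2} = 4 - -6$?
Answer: $144$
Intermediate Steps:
$c = 10$ ($c = -10 + 2 \left(4 - -6\right) = -10 + 2 \left(4 + 6\right) = -10 + 2 \cdot 10 = -10 + 20 = 10$)
$l = 2$
$\left(l + c\right)^{2} = \left(2 + 10\right)^{2} = 12^{2} = 144$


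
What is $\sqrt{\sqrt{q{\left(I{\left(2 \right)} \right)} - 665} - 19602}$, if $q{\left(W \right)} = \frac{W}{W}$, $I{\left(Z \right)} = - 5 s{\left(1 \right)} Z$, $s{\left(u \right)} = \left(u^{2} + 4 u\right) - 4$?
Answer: $\sqrt{-19602 + 2 i \sqrt{166}} \approx 0.092 + 140.01 i$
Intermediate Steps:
$s{\left(u \right)} = -4 + u^{2} + 4 u$
$I{\left(Z \right)} = - 5 Z$ ($I{\left(Z \right)} = - 5 \left(-4 + 1^{2} + 4 \cdot 1\right) Z = - 5 \left(-4 + 1 + 4\right) Z = \left(-5\right) 1 Z = - 5 Z$)
$q{\left(W \right)} = 1$
$\sqrt{\sqrt{q{\left(I{\left(2 \right)} \right)} - 665} - 19602} = \sqrt{\sqrt{1 - 665} - 19602} = \sqrt{\sqrt{-664} - 19602} = \sqrt{2 i \sqrt{166} - 19602} = \sqrt{-19602 + 2 i \sqrt{166}}$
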